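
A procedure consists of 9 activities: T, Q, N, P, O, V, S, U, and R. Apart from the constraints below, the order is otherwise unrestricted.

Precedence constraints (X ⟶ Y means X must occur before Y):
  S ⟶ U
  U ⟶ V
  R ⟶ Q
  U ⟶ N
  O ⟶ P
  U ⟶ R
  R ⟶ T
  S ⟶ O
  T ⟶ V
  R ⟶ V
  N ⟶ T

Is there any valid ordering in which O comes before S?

No

The constraints give a chain S → O, which forces S before O.
Hence O can never be scheduled before S.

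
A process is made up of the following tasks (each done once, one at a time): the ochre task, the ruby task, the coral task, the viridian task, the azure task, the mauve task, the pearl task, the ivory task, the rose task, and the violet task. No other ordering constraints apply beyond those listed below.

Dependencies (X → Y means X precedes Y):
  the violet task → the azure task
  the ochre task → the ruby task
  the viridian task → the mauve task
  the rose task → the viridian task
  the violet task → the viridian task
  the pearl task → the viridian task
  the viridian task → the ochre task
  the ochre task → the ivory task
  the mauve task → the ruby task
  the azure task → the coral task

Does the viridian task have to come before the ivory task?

Yes

There is a constraint chain the viridian task → the ochre task → the ivory task.
Hence the viridian task necessarily comes before the ivory task.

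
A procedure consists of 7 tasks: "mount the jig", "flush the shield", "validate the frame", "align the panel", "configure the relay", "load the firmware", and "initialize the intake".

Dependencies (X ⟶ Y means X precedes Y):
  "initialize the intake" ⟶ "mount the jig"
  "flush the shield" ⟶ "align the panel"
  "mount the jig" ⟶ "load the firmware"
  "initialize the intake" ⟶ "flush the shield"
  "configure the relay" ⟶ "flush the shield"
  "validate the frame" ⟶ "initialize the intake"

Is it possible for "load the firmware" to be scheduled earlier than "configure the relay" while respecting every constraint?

The constraints leave "load the firmware" and "configure the relay" unordered relative to each other; nothing requires "configure the relay" earlier.
So a valid ordering placing "load the firmware" earlier than "configure the relay" exists.

Yes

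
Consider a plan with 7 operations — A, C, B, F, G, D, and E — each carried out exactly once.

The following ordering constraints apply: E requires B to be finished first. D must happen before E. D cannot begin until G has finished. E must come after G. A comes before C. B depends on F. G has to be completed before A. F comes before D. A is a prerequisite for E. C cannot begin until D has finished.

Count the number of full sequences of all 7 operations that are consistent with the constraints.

37

The operations with no prerequisites are F, G; any of them can be placed first.
Counting all ways to extend the partial order to a total order gives 37.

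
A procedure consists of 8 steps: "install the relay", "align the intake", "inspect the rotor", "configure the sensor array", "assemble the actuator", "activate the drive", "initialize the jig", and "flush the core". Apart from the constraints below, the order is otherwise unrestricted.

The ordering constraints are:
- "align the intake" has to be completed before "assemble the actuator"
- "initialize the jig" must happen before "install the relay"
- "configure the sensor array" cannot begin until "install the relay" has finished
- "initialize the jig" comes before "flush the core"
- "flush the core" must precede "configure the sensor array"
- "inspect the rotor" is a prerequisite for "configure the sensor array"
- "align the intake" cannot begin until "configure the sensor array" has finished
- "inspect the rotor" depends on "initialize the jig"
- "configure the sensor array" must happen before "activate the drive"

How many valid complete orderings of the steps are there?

Only "initialize the jig" has no prerequisites, so it must go first.
Enumerating by repeatedly choosing an available step (one whose prerequisites are all placed) gives 18 distinct complete orderings.

18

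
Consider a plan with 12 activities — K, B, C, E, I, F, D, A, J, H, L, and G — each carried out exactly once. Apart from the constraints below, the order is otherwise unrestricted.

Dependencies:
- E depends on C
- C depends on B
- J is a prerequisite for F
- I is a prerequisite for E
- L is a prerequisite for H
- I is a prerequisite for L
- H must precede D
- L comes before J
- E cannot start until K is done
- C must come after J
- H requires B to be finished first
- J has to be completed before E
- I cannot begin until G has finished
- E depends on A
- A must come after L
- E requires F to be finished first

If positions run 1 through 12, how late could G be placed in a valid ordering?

3

The activities that are forced after G, directly or by a chain of constraints, are C, E, I, F, D, A, J, H, L. That's 9 activities.
With 9 mandatory successors out of 12 activities total, the latest slot for G is 12−9 = 3, and it's reachable by doing all non-successors before G.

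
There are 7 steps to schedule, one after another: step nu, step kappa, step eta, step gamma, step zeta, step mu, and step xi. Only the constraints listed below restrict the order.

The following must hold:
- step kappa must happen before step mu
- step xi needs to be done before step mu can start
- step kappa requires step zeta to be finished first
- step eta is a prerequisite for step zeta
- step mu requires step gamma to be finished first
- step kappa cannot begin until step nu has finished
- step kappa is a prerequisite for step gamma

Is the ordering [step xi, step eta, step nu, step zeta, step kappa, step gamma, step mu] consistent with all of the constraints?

Going through the constraints one by one, each required predecessor appears earlier in the sequence than its dependent — e.g. step xi (position 1) is before step mu (position 7), as required.

Yes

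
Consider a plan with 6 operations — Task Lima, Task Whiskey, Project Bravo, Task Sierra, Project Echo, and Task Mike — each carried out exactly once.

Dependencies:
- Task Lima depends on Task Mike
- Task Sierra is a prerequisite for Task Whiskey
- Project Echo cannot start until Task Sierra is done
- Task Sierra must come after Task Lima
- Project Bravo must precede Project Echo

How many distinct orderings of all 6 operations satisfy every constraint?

9

The operations with no prerequisites are Project Bravo, Task Mike; any of them can be placed first.
Enumerating by repeatedly choosing an available operation (one whose prerequisites are all placed) gives 9 distinct complete orderings.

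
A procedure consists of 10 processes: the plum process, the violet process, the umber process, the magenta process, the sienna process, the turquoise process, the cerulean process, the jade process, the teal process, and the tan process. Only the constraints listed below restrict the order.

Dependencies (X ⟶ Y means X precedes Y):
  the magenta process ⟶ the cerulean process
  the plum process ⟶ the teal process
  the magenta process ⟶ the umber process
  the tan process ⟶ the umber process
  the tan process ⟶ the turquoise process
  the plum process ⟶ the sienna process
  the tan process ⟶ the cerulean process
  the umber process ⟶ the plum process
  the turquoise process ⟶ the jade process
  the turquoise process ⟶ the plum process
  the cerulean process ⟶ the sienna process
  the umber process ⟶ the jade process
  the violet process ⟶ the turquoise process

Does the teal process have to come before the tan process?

The constraints actually force the tan process before the teal process (via the tan process → the umber process → the plum process → the teal process), not the other way around.
So the teal process does not have to come before the tan process — it cannot.

No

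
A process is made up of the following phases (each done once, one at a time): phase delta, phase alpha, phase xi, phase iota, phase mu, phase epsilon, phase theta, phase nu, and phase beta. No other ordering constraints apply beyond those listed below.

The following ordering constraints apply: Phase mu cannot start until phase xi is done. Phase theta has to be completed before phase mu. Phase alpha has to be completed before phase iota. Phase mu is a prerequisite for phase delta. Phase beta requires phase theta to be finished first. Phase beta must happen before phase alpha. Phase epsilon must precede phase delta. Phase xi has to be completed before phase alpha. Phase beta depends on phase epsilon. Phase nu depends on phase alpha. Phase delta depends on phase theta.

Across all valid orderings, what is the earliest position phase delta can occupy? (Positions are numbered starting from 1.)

Every phase that must precede phase delta has to come before it. Tracing all chains that end at phase delta, those phases are: phase xi, phase mu, phase epsilon, phase theta — 4 in total.
So at minimum 4 phases come before phase delta, putting phase delta no earlier than position 5. That position is achievable by scheduling exactly those predecessors first.

5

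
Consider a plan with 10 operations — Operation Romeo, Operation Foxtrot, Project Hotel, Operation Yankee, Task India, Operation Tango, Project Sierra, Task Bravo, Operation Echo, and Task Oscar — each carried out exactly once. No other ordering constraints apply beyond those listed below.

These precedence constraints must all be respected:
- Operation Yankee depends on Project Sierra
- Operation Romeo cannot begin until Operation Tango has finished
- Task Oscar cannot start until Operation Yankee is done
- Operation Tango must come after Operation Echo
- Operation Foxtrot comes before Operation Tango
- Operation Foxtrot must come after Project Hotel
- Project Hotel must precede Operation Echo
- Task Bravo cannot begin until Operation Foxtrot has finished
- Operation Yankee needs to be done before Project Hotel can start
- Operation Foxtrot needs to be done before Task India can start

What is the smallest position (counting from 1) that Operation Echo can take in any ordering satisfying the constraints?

Working backwards through the constraints from Operation Echo, its full set of required predecessors is Project Hotel, Operation Yankee, Project Sierra — 3 of them.
So at minimum 3 operations come before Operation Echo, putting Operation Echo no earlier than position 4. That position is achievable by scheduling exactly those predecessors first.

4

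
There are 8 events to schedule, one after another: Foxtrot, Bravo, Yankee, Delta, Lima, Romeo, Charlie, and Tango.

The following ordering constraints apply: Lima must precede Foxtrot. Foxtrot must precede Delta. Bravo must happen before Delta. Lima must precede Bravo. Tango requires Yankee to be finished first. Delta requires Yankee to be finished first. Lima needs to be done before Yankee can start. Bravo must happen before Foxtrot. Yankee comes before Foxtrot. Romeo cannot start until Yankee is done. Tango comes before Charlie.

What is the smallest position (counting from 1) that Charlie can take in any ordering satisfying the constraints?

The events that are forced before Charlie, directly or transitively, are Yankee, Lima, Tango. That's 3 events.
With 3 mandatory predecessors, the earliest Charlie can sit is position 3+1 = 4, and placing just those 3 first achieves it.

4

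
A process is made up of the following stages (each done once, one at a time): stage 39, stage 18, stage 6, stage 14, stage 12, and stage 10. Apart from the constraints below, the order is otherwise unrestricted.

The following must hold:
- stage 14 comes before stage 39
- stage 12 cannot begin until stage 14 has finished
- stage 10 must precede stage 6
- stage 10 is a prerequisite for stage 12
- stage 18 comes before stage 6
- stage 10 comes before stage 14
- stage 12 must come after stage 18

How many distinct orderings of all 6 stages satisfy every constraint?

24

The stages with no prerequisites are stage 18, stage 10; any of them can be placed first.
Enumerating by repeatedly choosing an available stage (one whose prerequisites are all placed) gives 24 distinct complete orderings.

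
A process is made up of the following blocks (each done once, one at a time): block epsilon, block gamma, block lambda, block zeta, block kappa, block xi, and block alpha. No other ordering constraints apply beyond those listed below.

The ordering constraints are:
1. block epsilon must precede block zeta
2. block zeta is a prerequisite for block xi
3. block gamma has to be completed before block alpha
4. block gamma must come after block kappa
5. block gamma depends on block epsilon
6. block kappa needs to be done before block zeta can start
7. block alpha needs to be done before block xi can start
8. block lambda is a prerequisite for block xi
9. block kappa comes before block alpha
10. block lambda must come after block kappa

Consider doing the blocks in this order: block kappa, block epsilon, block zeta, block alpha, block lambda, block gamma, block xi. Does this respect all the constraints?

No

Here block gamma comes after block alpha.
Since block gamma is required before block alpha, the ordering is invalid.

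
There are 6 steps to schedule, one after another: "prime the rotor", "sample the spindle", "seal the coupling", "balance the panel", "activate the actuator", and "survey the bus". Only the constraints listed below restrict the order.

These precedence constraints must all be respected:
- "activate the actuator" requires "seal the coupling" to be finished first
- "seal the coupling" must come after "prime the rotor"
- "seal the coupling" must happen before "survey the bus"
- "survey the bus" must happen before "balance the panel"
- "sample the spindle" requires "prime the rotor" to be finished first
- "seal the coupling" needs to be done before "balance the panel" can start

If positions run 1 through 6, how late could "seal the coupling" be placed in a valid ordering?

3

The steps that are forced after "seal the coupling", directly or by a chain of constraints, are "balance the panel", "activate the actuator", "survey the bus". That's 3 steps.
So at least 3 steps follow "seal the coupling", putting "seal the coupling" no later than position 3. That position is achievable by scheduling everything else first.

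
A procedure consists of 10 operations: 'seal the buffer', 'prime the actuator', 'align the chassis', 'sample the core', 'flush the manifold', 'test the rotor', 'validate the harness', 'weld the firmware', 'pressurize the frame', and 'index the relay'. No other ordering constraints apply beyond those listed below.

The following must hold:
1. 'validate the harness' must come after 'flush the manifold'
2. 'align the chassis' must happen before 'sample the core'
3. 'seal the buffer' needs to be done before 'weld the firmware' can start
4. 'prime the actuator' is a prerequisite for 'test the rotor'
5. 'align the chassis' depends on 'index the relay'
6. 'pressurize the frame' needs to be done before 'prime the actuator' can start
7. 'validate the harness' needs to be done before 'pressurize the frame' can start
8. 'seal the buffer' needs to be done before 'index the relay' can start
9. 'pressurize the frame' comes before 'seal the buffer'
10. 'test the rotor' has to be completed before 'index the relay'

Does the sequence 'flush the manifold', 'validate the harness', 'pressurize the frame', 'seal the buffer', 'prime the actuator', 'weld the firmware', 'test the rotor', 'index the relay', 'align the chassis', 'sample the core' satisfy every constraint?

Every stated constraint is respected: 'seal the buffer' sits at position 4, ahead of 'index the relay' at position 8, and each of the other listed pairs likewise has the predecessor earlier in the sequence.

Yes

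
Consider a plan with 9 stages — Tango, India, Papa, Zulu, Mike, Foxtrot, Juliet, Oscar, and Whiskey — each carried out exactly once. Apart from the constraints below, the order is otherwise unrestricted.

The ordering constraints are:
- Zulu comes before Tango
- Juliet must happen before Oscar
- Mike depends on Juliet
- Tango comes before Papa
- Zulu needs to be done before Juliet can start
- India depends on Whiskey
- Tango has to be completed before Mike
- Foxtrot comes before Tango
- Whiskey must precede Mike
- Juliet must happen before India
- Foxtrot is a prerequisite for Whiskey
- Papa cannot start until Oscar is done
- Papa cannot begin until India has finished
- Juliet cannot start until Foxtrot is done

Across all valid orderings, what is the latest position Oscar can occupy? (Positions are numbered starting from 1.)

8

The only stage forced after Oscar (directly or by a chain) is Papa.
So at least 1 stage follows Oscar, putting Oscar no later than position 8. That position is achievable by scheduling everything else first.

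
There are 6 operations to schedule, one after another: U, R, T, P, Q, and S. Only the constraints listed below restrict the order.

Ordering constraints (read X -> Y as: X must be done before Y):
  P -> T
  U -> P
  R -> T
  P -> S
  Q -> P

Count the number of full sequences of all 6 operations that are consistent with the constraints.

18

3 operations have no prerequisites (U, R, Q), so any of them could come first.
Counting all ways to extend the partial order to a total order gives 18.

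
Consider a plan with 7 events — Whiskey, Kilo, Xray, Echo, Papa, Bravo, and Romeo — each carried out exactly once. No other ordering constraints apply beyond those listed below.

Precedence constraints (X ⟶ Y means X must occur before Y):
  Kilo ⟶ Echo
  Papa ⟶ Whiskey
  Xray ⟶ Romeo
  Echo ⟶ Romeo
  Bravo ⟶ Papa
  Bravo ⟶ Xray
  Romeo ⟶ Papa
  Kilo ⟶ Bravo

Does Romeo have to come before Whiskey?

Yes

There is a constraint chain Romeo → Papa → Whiskey.
So Romeo must precede Whiskey in any valid ordering.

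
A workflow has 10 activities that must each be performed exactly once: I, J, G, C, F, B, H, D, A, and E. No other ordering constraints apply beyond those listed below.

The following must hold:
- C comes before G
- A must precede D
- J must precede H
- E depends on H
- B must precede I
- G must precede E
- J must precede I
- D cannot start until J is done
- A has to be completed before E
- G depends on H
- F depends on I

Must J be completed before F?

Yes

Tracing the constraints gives a chain: J → I → F.
So J must precede F in any valid ordering.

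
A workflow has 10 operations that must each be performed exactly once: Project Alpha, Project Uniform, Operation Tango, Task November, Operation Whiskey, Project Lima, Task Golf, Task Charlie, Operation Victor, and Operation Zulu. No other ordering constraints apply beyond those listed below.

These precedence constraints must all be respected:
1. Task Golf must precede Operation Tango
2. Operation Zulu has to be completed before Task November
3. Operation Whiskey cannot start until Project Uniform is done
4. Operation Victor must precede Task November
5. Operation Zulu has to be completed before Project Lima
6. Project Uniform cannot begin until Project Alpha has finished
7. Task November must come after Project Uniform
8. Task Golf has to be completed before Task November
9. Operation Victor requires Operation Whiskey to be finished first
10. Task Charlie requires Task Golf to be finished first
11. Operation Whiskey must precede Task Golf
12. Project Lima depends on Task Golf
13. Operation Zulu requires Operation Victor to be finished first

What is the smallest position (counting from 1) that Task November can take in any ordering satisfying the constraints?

7

Working backwards through the constraints from Task November, its full set of required predecessors is Project Alpha, Project Uniform, Operation Whiskey, Task Golf, Operation Victor, Operation Zulu — 6 of them.
With 6 mandatory predecessors, the earliest Task November can sit is position 6+1 = 7, and placing just those 6 first achieves it.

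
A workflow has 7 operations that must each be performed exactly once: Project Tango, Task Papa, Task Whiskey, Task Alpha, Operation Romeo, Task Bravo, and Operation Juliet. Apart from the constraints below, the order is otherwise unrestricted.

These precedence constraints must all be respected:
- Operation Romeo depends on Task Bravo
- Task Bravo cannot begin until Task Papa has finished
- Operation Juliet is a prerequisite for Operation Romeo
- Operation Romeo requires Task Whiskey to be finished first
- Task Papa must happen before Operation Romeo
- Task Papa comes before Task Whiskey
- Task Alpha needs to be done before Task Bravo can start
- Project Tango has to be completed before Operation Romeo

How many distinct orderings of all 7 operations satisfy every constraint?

4 operations have no prerequisites (Project Tango, Task Papa, Task Alpha, Operation Juliet), so any of them could come first.
Systematically extending each partial ordering one operation at a time and counting, there are 150 complete orderings.

150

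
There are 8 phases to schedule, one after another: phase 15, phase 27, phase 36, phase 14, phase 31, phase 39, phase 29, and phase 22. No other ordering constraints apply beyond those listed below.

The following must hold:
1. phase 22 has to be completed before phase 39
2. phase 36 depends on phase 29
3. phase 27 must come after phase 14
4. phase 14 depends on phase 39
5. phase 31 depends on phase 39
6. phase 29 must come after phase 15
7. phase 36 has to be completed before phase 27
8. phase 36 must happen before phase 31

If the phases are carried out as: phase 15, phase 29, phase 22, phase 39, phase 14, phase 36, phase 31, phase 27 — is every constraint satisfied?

Yes

Checking each listed constraint against this order: for instance, phase 29 is in position 2 and phase 36 in position 6, so that constraint holds — and the remaining constraints check out the same way.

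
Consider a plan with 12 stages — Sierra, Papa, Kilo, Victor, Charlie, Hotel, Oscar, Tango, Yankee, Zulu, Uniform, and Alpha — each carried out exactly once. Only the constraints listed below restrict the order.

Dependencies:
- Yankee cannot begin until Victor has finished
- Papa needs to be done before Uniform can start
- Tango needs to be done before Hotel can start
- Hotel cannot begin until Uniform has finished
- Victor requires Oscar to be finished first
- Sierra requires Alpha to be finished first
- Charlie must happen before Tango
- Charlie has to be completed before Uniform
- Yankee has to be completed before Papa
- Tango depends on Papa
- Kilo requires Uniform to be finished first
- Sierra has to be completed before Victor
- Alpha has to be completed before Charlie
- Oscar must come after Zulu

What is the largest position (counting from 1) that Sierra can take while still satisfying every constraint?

5

The stages that are forced after Sierra, directly or by a chain of constraints, are Papa, Kilo, Victor, Hotel, Tango, Yankee, Uniform. That's 7 stages.
With 7 mandatory successors out of 12 stages total, the latest slot for Sierra is 12−7 = 5, and it's reachable by doing all non-successors before Sierra.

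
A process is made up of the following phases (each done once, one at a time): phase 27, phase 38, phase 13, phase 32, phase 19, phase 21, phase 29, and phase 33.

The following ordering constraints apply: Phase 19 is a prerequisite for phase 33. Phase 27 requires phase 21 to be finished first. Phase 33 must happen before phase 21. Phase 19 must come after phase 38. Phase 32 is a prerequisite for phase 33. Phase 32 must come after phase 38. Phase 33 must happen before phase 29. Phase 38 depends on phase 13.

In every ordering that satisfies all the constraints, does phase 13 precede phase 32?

Tracing the constraints gives a chain: phase 13 → phase 38 → phase 32.
So phase 13 must precede phase 32 in any valid ordering.

Yes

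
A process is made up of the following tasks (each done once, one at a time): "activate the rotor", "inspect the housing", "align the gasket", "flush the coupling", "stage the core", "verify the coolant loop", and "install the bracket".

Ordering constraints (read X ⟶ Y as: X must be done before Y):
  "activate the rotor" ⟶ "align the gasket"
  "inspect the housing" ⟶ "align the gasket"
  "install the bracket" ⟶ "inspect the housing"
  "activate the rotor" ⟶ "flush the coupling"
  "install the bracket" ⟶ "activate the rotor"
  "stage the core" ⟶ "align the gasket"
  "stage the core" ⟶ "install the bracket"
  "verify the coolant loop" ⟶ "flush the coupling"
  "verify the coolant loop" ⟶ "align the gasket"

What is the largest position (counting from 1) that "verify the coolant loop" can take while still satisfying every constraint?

Following every chain forward from "verify the coolant loop", the tasks that must come later are "align the gasket", "flush the coupling" — 2 of them.
So at least 2 tasks follow "verify the coolant loop", putting "verify the coolant loop" no later than position 5. That position is achievable by scheduling everything else first.

5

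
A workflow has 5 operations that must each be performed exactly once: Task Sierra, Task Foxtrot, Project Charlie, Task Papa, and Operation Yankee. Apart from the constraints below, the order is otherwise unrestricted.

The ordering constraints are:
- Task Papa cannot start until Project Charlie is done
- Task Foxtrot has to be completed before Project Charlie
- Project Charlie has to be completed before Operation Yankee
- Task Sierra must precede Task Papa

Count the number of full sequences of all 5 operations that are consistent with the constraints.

The operations with no prerequisites are Task Sierra, Task Foxtrot; any of them can be placed first.
Counting all ways to extend the partial order to a total order gives 7.

7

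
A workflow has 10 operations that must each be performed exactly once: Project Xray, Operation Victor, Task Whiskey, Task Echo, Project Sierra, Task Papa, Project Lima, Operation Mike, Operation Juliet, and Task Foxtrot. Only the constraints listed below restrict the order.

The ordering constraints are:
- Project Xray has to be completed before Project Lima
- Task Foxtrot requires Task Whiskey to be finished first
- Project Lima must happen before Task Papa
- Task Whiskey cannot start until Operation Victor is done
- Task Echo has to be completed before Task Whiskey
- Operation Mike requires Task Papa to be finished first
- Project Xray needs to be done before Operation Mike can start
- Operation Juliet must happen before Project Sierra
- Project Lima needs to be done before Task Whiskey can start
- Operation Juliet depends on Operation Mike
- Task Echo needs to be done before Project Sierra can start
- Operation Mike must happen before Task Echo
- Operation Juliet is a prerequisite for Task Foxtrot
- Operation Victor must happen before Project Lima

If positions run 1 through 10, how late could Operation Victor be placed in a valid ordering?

The operations that are forced after Operation Victor, directly or by a chain of constraints, are Task Whiskey, Task Echo, Project Sierra, Task Papa, Project Lima, Operation Mike, Operation Juliet, Task Foxtrot. That's 8 operations.
So at least 8 operations follow Operation Victor, putting Operation Victor no later than position 2. That position is achievable by scheduling everything else first.

2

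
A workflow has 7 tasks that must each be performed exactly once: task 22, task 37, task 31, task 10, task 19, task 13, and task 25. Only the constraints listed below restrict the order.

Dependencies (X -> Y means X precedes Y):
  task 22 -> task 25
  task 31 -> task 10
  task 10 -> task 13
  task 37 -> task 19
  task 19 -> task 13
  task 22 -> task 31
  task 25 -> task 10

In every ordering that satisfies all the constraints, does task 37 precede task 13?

Yes

There is a constraint chain task 37 → task 19 → task 13.
That forces task 37 before task 13 in every valid schedule.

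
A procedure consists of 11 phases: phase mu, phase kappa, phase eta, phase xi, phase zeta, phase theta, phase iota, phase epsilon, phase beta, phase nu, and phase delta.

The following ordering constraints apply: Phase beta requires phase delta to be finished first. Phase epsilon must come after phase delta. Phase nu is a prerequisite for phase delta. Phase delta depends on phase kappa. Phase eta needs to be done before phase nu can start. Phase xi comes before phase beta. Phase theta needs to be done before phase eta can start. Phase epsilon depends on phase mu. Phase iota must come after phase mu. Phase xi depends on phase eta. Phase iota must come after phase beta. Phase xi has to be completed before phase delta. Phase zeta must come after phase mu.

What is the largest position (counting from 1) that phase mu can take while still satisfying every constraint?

Every phase that must follow phase mu has to come after it. Tracing all chains starting from phase mu, those phases are: phase zeta, phase iota, phase epsilon — 3 in total.
So at least 3 phases follow phase mu, putting phase mu no later than position 8. That position is achievable by scheduling everything else first.

8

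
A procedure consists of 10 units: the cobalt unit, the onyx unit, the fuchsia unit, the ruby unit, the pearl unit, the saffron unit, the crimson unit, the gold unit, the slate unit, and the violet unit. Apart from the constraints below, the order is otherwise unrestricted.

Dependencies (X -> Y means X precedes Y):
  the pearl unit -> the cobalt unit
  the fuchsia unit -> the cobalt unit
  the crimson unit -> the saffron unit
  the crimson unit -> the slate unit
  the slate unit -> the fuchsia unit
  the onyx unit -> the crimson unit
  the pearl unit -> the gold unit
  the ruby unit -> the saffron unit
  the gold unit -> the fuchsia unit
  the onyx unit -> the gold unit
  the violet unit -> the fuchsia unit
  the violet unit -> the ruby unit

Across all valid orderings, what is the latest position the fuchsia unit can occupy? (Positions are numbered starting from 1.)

Following the constraints forward from the fuchsia unit, its only required successor is the cobalt unit.
With 1 mandatory successor out of 10 units total, the latest slot for the fuchsia unit is 10−1 = 9, and it's reachable by doing all non-successors before the fuchsia unit.

9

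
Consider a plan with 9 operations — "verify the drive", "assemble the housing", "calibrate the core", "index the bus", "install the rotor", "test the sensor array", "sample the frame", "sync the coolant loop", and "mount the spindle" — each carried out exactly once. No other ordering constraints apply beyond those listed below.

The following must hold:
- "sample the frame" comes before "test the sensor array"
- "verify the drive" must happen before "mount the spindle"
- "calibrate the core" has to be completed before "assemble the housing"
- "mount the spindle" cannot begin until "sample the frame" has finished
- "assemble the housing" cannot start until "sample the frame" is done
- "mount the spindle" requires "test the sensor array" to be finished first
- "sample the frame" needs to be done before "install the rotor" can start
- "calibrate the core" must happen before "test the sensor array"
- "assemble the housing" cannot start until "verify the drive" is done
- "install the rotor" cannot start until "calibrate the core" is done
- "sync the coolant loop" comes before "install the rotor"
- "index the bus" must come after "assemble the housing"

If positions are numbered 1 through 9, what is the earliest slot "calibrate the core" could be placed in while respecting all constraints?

No constraint forces any other operation before "calibrate the core", so it can be placed first.

1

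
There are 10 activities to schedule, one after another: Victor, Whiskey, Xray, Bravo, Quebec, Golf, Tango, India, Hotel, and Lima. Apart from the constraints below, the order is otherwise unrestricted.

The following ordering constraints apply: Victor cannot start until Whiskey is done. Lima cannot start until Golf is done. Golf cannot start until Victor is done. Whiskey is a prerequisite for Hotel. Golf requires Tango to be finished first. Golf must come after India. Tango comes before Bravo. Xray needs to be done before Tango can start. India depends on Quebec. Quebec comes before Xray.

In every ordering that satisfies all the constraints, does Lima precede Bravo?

No

No chain of constraints connects Lima to Bravo in either direction.
A valid ordering placing Bravo before Lima exists, so the answer is no.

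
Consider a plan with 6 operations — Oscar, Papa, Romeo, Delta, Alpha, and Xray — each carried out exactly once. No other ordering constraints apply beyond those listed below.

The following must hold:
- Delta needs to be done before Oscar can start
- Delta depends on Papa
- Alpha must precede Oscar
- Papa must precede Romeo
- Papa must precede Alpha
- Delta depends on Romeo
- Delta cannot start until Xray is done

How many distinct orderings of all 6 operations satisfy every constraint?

11

2 operations have no prerequisites (Papa, Xray), so any of them could come first.
Enumerating by repeatedly choosing an available operation (one whose prerequisites are all placed) gives 11 distinct complete orderings.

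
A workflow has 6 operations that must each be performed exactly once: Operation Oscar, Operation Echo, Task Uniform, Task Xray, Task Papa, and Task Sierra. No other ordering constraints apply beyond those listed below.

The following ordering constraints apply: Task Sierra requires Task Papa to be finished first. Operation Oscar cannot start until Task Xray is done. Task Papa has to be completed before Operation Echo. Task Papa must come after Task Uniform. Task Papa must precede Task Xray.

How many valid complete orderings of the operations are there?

12

Task Uniform is the only operation with nothing required before it, so every ordering starts there.
Enumerating by repeatedly choosing an available operation (one whose prerequisites are all placed) gives 12 distinct complete orderings.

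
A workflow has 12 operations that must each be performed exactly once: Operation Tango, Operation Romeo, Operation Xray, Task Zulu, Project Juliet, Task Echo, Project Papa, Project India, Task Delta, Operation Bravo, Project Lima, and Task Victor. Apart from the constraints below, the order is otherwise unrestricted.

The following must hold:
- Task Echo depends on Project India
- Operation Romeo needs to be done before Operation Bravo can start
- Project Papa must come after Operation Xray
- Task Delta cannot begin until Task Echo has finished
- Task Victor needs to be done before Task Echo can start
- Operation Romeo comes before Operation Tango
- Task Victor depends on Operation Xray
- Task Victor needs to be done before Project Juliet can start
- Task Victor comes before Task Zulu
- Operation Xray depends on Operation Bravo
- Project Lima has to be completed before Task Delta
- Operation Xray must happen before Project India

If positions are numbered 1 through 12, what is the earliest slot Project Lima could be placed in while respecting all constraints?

Nothing is required before Project Lima; it can be the very first operation.

1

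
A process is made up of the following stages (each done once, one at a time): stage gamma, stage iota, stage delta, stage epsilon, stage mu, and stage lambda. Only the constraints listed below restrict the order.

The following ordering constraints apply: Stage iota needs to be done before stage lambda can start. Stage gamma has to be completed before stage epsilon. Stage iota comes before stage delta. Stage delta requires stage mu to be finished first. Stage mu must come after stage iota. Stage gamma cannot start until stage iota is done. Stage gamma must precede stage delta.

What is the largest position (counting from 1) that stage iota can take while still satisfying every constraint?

1

The stages that are forced after stage iota, directly or by a chain of constraints, are stage gamma, stage delta, stage epsilon, stage mu, stage lambda. That's 5 stages.
With 5 mandatory successors out of 6 stages total, the latest slot for stage iota is 6−5 = 1, and it's reachable by doing all non-successors before stage iota.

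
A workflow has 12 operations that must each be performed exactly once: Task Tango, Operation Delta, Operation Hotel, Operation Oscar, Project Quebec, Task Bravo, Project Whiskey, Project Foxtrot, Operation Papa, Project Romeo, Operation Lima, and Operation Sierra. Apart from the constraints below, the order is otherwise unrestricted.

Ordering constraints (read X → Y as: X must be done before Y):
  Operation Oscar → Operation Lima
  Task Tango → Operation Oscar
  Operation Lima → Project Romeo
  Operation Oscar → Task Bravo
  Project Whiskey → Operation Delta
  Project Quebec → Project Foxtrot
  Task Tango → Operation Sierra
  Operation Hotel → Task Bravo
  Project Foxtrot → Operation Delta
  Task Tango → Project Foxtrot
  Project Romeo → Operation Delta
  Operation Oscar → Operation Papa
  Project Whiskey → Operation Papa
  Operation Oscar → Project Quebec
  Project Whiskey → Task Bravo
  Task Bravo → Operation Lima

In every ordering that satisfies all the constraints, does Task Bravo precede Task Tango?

No

There is a chain Task Tango → Operation Oscar → Task Bravo, which puts Task Tango before Task Bravo.
So Task Bravo never precedes Task Tango.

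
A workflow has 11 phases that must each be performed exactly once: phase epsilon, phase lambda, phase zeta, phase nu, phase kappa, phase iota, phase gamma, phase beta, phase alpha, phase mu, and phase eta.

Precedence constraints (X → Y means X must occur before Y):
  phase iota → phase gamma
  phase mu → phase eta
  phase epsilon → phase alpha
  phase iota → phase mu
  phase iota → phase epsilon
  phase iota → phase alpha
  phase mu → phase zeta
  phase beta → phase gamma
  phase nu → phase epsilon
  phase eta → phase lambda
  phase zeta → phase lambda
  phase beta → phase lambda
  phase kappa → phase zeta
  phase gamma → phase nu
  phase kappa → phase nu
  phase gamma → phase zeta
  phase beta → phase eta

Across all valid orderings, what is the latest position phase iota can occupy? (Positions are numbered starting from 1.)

3

Every phase that must follow phase iota has to come after it. Tracing all chains starting from phase iota, those phases are: phase epsilon, phase lambda, phase zeta, phase nu, phase gamma, phase alpha, phase mu, phase eta — 8 in total.
With 8 mandatory successors out of 11 phases total, the latest slot for phase iota is 11−8 = 3, and it's reachable by doing all non-successors before phase iota.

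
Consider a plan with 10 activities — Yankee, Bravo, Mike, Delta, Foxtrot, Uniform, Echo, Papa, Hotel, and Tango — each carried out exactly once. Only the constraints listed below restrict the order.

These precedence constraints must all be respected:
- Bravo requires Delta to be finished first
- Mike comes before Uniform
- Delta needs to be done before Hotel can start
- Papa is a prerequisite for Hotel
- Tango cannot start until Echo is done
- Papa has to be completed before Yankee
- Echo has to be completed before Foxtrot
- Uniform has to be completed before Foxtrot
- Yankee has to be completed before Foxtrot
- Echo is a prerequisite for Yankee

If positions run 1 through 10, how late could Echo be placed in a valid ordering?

Every activity that must follow Echo has to come after it. Tracing all chains starting from Echo, those activities are: Yankee, Foxtrot, Tango — 3 in total.
With 3 mandatory successors out of 10 activities total, the latest slot for Echo is 10−3 = 7, and it's reachable by doing all non-successors before Echo.

7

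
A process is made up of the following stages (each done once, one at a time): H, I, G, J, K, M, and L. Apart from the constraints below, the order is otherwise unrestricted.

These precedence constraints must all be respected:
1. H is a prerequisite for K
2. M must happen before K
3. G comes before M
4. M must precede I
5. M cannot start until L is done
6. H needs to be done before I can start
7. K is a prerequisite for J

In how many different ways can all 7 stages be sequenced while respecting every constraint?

The stages with no prerequisites are H, G, L; any of them can be placed first.
Systematically extending each partial ordering one stage at a time and counting, there are 24 complete orderings.

24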